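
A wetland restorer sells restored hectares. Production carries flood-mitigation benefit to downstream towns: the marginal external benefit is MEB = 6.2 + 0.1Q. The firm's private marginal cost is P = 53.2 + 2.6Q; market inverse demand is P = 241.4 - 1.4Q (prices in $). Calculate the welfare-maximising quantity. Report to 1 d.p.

Q* = 49.8

Social marginal cost = private MC − MEB = 47.0 + 2.5Q.
Set SMC = demand: 47.0 + 2.5Q = 241.4 - 1.4Q → Q* = 49.8462.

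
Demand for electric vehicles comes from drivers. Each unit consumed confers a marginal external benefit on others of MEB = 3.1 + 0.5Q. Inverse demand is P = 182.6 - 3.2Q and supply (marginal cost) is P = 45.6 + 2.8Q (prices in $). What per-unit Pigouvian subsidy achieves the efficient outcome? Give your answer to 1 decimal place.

Social marginal benefit = demand + MEB = 185.7 - 2.7Q.
Set SMB = MC: 185.7 - 2.7Q = 45.6 + 2.8Q → Q* = 25.4727.
The Pigouvian subsidy equals MEB at Q*: 3.1 + 0.5×25.4727 = 15.8364.

subsidy = $15.8 per unit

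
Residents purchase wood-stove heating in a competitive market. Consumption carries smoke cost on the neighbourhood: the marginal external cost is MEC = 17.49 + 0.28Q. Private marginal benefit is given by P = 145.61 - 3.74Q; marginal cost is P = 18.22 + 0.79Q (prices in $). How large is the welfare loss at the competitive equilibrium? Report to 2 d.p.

Market equilibrium (private): 18.22 + 0.79Q = 145.61 - 3.74Q → Q_m = 28.1214.
Social marginal benefit = demand − MEC = 128.12 - 4.02Q.
Set SMB = MC: 128.12 - 4.02Q = 18.22 + 0.79Q → Q* = 22.8482.
The welfare-loss triangle has base |Q_m − Q*| and height MEC(Q_m) (the vertical gap between SMB and MC is zero at Q* and MEC at Q_m).
DWL = ½ × 5.2732 × 25.3640 = 66.8747.

DWL = $66.87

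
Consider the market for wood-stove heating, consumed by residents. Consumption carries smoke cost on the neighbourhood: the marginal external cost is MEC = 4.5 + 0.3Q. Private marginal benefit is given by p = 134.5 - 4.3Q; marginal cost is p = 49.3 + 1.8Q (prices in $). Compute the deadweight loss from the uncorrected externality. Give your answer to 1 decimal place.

DWL = $5.9

Market equilibrium (private): 49.3 + 1.8Q = 134.5 - 4.3Q → Q_m = 13.9672.
Social marginal benefit = demand − MEC = 130.0 - 4.6Q.
Set SMB = MC: 130.0 - 4.6Q = 49.3 + 1.8Q → Q* = 12.6094.
The welfare-loss triangle has base |Q_m − Q*| and height MEC(Q_m) (the vertical gap between SMB and MC is zero at Q* and MEC at Q_m).
DWL = ½ × 1.3578 × 8.6902 = 5.8998.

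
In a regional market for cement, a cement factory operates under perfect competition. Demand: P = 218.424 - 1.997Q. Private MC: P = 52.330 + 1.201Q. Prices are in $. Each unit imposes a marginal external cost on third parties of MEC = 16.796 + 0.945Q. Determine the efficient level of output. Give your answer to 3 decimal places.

Q* = 36.036

Social marginal cost = private MC + MEC = 69.126 + 2.146Q.
Set SMC = demand: 69.126 + 2.146Q = 218.424 - 1.997Q → Q* = 36.0362.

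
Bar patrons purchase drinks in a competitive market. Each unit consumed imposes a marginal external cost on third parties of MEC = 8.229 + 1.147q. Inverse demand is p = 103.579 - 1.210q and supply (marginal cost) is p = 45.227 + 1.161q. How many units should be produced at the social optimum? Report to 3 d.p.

q* = 14.248

Social marginal benefit = demand − MEC = 95.350 - 2.357q.
Set SMB = MC: 95.350 - 2.357q = 45.227 + 1.161q → q* = 14.2476.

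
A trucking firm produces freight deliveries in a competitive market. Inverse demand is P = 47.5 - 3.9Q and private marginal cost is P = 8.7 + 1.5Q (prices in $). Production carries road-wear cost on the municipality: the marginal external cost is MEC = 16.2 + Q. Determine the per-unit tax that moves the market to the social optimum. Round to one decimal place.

tax = $19.7 per unit

Social marginal cost = private MC + MEC = 24.9 + 2.5Q.
Set SMC = demand: 24.9 + 2.5Q = 47.5 - 3.9Q → Q* = 3.5313.
The Pigouvian tax equals MEC at Q*: 16.2 + 1.0×3.5313 = 19.7313.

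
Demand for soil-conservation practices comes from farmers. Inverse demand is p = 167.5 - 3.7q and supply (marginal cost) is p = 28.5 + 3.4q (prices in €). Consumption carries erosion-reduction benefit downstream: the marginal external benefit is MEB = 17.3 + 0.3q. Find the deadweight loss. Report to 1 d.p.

DWL = €39.5

Market equilibrium (private): 28.5 + 3.4q = 167.5 - 3.7q → q_m = 19.5775.
Social marginal benefit = demand + MEB = 184.8 - 3.4q.
Set SMB = MC: 184.8 - 3.4q = 28.5 + 3.4q → q* = 22.9853.
The welfare-loss triangle has base |q_m − q*| and height MEB(q_m) (the vertical gap between SMB and MC is zero at q* and MEB at q_m).
DWL = ½ × 3.4078 × 23.1732 = 39.4848.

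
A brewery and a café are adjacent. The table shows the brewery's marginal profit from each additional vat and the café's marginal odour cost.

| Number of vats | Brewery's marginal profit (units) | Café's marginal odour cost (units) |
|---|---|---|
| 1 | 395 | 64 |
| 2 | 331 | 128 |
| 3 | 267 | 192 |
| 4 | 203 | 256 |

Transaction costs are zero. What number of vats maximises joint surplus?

Bargaining reaches the level where marginal profit last exceeds marginal odour cost.
That holds through level 3 (267 ≥ 192) but not at 4 (203 < 256).

3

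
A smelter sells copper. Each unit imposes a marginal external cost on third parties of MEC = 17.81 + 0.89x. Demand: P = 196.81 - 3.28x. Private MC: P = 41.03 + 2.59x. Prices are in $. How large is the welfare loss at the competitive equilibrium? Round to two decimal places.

Market equilibrium (private): 41.03 + 2.59x = 196.81 - 3.28x → x_m = 26.5383.
Social marginal cost = private MC + MEC = 58.84 + 3.48x.
Set SMC = demand: 58.84 + 3.48x = 196.81 - 3.28x → x* = 20.4098.
The loss is the area between SMC and demand from x* to x_m; with linear curves that's a triangle of height MEC(x_m).
DWL = ½ × 6.1285 × 41.4291 = 126.9491.

DWL = $126.95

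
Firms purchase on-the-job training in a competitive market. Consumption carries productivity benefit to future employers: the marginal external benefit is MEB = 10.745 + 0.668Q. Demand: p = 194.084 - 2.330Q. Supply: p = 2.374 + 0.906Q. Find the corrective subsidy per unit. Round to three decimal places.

Social marginal benefit = demand + MEB = 204.829 - 1.662Q.
Set SMB = MC: 204.829 - 1.662Q = 2.374 + 0.906Q → Q* = 78.8376.
The Pigouvian subsidy equals MEB at Q*: 10.745 + 0.668×78.8376 = 63.4085.

subsidy = 63.409 per unit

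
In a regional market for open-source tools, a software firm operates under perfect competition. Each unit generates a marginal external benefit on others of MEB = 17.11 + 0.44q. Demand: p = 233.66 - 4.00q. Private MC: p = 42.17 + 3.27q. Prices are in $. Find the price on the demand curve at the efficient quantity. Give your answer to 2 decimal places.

P = $111.49

Social marginal cost = private MC − MEB = 25.06 + 2.83q.
Set SMC = demand: 25.06 + 2.83q = 233.66 - 4.00q → q* = 30.5417.
Consumer price on the demand curve at q*: 233.66 − 4.00×30.5417 = 111.4932.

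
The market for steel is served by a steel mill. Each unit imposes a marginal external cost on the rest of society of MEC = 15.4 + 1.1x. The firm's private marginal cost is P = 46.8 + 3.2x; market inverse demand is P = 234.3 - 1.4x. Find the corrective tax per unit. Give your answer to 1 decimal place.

tax = 48.6 per unit

Social marginal cost = private MC + MEC = 62.2 + 4.3x.
Set SMC = demand: 62.2 + 4.3x = 234.3 - 1.4x → x* = 30.1930.
The Pigouvian tax equals MEC at x*: 15.4 + 1.1×30.1930 = 48.6123.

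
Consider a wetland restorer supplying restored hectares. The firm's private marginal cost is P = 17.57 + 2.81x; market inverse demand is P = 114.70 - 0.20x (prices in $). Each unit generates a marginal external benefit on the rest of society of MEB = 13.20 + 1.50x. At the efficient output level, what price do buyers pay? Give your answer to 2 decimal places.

Social marginal cost = private MC − MEB = 4.37 + 1.31x.
Set SMC = demand: 4.37 + 1.31x = 114.70 - 0.20x → x* = 73.0662.
Consumer price on the demand curve at x*: 114.70 − 0.20×73.0662 = 100.0868.

P = $100.09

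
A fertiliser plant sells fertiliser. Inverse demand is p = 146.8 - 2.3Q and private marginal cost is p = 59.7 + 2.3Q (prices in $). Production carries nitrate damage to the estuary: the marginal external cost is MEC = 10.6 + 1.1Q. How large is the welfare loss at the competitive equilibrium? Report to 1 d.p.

DWL = $86.6

Market equilibrium (private): 59.7 + 2.3Q = 146.8 - 2.3Q → Q_m = 18.9348.
Social marginal cost = private MC + MEC = 70.3 + 3.4Q.
Set SMC = demand: 70.3 + 3.4Q = 146.8 - 2.3Q → Q* = 13.4211.
Height of the DWL triangle at Q_m is SMC(Q_m) − demand(Q_m) = MEC(Q_m) = 31.4283.
DWL = ½ × 5.5137 × 31.4283 = 86.6431.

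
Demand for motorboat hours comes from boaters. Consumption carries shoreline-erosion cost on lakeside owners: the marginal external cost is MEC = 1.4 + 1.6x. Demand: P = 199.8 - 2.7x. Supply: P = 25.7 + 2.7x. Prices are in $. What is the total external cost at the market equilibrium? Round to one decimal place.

Market equilibrium (private): 25.7 + 2.7x = 199.8 - 2.7x → x_m = 32.2407.
Total external cost = ∫₀^{x_m} (1.4 + 1.6x) dx = 1.4×32.2407 + ½×1.6×32.2407² = 876.7072.

$876.7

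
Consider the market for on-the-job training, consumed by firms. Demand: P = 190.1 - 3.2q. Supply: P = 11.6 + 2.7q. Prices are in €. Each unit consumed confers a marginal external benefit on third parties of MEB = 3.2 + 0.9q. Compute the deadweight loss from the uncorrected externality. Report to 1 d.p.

Market equilibrium (private): 11.6 + 2.7q = 190.1 - 3.2q → q_m = 30.2542.
Social marginal benefit = demand + MEB = 193.3 - 2.3q.
Set SMB = MC: 193.3 - 2.3q = 11.6 + 2.7q → q* = 36.3400.
The welfare-loss triangle has base |q_m − q*| and height MEB(q_m) (the vertical gap between SMB and MC is zero at q* and MEB at q_m).
DWL = ½ × 6.0858 × 30.4288 = 92.5918.

DWL = €92.6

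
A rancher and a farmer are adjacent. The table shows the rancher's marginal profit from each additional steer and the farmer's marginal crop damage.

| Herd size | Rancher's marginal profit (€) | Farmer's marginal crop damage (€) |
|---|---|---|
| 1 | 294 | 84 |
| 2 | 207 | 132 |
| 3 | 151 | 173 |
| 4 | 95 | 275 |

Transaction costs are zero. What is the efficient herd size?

Bargaining reaches the level where marginal profit last exceeds marginal crop damage.
That holds through level 2 (207 ≥ 132) but not at 3 (151 < 173).

2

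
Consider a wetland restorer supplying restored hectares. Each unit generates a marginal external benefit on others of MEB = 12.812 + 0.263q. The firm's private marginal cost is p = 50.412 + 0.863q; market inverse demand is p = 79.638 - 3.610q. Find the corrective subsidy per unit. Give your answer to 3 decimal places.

Social marginal cost = private MC − MEB = 37.600 + 0.600q.
Set SMC = demand: 37.600 + 0.600q = 79.638 - 3.610q → q* = 9.9853.
The Pigouvian subsidy equals MEB at q*: 12.812 + 0.263×9.9853 = 15.4381.

subsidy = 15.438 per unit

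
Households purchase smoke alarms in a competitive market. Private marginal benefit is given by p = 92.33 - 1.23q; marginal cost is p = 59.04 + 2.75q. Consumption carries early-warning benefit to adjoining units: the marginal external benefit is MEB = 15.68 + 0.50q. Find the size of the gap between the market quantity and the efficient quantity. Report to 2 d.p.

Market equilibrium (private): 59.04 + 2.75q = 92.33 - 1.23q → q_m = 8.3643.
Social marginal benefit = demand + MEB = 108.01 - 0.73q.
Set SMB = MC: 108.01 - 0.73q = 59.04 + 2.75q → q* = 14.0718.
Gap = |8.3643 − 14.0718| = 5.7075.

5.71 units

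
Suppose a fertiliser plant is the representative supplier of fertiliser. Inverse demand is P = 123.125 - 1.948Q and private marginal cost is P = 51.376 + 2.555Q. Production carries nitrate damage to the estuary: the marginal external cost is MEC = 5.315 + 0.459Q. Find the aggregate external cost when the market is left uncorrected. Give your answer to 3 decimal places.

Market equilibrium (private): 51.376 + 2.555Q = 123.125 - 1.948Q → Q_m = 15.9336.
Total external cost = ∫₀^{Q_m} (5.315 + 0.459Q) dQ = 5.315×15.9336 + ½×0.459×15.9336² = 142.9525.

142.952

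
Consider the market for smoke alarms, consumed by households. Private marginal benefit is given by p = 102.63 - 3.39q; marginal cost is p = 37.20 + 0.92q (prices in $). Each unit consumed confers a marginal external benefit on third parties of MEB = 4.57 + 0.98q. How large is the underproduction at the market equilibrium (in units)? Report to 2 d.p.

Market equilibrium (private): 37.20 + 0.92q = 102.63 - 3.39q → q_m = 15.1810.
Social marginal benefit = demand + MEB = 107.20 - 2.41q.
Set SMB = MC: 107.20 - 2.41q = 37.20 + 0.92q → q* = 21.0210.
Gap = |15.1810 − 21.0210| = 5.8400.

5.84 units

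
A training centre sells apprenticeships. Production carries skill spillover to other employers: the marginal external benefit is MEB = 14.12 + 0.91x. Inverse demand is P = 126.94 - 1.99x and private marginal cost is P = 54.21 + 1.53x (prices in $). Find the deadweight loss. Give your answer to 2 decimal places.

Market equilibrium (private): 54.21 + 1.53x = 126.94 - 1.99x → x_m = 20.6619.
Social marginal cost = private MC − MEB = 40.09 + 0.62x.
Set SMC = demand: 40.09 + 0.62x = 126.94 - 1.99x → x* = 33.2759.
The welfare-loss triangle has base |x_m − x*| and height MEB(x_m) (the vertical gap between SMC and demand is zero at x* and MEB at x_m).
DWL = ½ × 12.6140 × 32.9224 = 207.6416.

DWL = $207.64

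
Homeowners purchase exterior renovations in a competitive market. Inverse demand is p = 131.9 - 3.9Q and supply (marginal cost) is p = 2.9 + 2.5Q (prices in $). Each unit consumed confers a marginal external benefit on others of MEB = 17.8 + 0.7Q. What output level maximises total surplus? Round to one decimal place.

Social marginal benefit = demand + MEB = 149.7 - 3.2Q.
Set SMB = MC: 149.7 - 3.2Q = 2.9 + 2.5Q → Q* = 25.7544.

Q* = 25.8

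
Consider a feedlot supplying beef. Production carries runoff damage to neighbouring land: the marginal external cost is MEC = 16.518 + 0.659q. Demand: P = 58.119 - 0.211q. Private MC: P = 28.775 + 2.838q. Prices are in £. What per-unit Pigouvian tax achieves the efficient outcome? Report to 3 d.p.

Social marginal cost = private MC + MEC = 45.293 + 3.497q.
Set SMC = demand: 45.293 + 3.497q = 58.119 - 0.211q → q* = 3.4590.
The Pigouvian tax equals MEC at q*: 16.518 + 0.659×3.4590 = 18.7975.

tax = £18.797 per unit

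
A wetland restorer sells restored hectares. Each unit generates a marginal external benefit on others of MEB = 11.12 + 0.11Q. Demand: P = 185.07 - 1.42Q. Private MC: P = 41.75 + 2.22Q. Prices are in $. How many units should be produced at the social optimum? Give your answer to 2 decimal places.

Social marginal cost = private MC − MEB = 30.63 + 2.11Q.
Set SMC = demand: 30.63 + 2.11Q = 185.07 - 1.42Q → Q* = 43.7507.

Q* = 43.75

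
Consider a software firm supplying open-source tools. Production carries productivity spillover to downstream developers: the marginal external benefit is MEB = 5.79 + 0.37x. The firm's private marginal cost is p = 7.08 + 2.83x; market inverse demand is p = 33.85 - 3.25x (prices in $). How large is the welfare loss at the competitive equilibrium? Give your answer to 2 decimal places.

Market equilibrium (private): 7.08 + 2.83x = 33.85 - 3.25x → x_m = 4.4030.
Social marginal cost = private MC − MEB = 1.29 + 2.46x.
Set SMC = demand: 1.29 + 2.46x = 33.85 - 3.25x → x* = 5.7023.
The loss is the area between SMC and demand from x* to x_m; with linear curves that's a triangle of height MEB(x_m).
DWL = ½ × 1.2993 × 7.4191 = 4.8198.

DWL = $4.82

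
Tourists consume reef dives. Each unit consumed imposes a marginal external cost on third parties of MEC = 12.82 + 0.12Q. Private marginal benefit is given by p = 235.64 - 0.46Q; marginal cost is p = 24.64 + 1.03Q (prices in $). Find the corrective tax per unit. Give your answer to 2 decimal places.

Social marginal benefit = demand − MEC = 222.82 - 0.58Q.
Set SMB = MC: 222.82 - 0.58Q = 24.64 + 1.03Q → Q* = 123.0932.
The Pigouvian tax equals MEC at Q*: 12.82 + 0.12×123.0932 = 27.5912.

tax = $27.59 per unit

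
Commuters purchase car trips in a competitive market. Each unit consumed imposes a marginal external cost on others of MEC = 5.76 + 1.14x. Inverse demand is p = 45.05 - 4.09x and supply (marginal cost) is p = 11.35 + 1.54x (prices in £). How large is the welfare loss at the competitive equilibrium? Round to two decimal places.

DWL = £11.70

Market equilibrium (private): 11.35 + 1.54x = 45.05 - 4.09x → x_m = 5.9858.
Social marginal benefit = demand − MEC = 39.29 - 5.23x.
Set SMB = MC: 39.29 - 5.23x = 11.35 + 1.54x → x* = 4.1270.
Between x* and x_m the wedge MC − SMB runs linearly from 0 to MEC(x_m), so the loss is a triangle.
DWL = ½ × 1.8588 × 12.5838 = 11.6954.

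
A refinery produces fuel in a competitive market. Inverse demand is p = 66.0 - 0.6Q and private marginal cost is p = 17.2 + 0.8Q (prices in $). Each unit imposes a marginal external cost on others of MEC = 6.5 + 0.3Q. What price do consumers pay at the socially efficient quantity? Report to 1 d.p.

P = $51.1

Social marginal cost = private MC + MEC = 23.7 + 1.1Q.
Set SMC = demand: 23.7 + 1.1Q = 66.0 - 0.6Q → Q* = 24.8824.
Consumer price on the demand curve at Q*: 66.0 − 0.6×24.8824 = 51.0706.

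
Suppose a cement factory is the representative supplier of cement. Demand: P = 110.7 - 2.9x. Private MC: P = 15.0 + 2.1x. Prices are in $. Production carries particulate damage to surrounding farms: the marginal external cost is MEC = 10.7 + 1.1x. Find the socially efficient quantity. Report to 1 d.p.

Social marginal cost = private MC + MEC = 25.7 + 3.2x.
Set SMC = demand: 25.7 + 3.2x = 110.7 - 2.9x → x* = 13.9344.

x* = 13.9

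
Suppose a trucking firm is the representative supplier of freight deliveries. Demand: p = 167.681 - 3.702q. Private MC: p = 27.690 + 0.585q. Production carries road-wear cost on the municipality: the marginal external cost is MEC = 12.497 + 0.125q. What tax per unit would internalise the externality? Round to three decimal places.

Social marginal cost = private MC + MEC = 40.187 + 0.710q.
Set SMC = demand: 40.187 + 0.710q = 167.681 - 3.702q → q* = 28.8971.
The Pigouvian tax equals MEC at q*: 12.497 + 0.125×28.8971 = 16.1091.

tax = 16.109 per unit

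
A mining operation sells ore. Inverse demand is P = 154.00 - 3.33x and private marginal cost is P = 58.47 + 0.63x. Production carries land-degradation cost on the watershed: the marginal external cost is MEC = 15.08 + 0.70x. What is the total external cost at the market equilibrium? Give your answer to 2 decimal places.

567.47

Market equilibrium (private): 58.47 + 0.63x = 154.00 - 3.33x → x_m = 24.1237.
Total external cost = ∫₀^{x_m} (15.08 + 0.70x) dx = 15.08×24.1237 + ½×0.70×24.1237² = 567.4689.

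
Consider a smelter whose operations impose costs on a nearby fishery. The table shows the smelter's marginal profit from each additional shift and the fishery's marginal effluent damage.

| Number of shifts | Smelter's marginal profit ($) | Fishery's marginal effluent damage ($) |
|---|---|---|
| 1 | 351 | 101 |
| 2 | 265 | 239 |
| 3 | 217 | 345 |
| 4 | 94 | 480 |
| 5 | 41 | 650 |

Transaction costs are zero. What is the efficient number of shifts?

2

Bargaining reaches the level where marginal profit last exceeds marginal effluent damage.
That holds through level 2 (265 ≥ 239) but not at 3 (217 < 345).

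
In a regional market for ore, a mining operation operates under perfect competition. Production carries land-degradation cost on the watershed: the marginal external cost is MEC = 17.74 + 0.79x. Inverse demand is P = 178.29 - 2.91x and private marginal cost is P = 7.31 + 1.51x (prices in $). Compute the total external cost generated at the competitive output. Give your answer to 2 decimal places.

Market equilibrium (private): 7.31 + 1.51x = 178.29 - 2.91x → x_m = 38.6833.
Total external cost = ∫₀^{x_m} (17.74 + 0.79x) dx = 17.74×38.6833 + ½×0.79×38.6833² = 1277.3188.

$1277.32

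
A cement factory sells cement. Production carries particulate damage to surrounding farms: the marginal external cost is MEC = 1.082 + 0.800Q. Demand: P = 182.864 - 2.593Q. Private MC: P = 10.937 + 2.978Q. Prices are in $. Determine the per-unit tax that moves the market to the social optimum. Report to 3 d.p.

Social marginal cost = private MC + MEC = 12.019 + 3.778Q.
Set SMC = demand: 12.019 + 3.778Q = 182.864 - 2.593Q → Q* = 26.8160.
The Pigouvian tax equals MEC at Q*: 1.082 + 0.800×26.8160 = 22.5348.

tax = $22.535 per unit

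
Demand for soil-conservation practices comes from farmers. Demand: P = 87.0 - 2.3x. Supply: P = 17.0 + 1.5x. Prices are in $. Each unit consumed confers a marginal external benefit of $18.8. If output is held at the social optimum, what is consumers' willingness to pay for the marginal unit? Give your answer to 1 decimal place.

Social marginal benefit = demand + MEB = 105.8 - 2.3x.
Set SMB = MC: 105.8 - 2.3x = 17.0 + 1.5x → x* = 23.3684.
Consumer price on the demand curve at x*: 87.0 − 2.3×23.3684 = 33.2527.

P = $33.3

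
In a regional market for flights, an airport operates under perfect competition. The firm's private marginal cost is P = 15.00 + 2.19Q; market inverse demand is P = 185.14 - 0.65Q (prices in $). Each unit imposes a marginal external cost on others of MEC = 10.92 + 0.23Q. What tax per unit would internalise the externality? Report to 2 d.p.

tax = $22.85 per unit

Social marginal cost = private MC + MEC = 25.92 + 2.42Q.
Set SMC = demand: 25.92 + 2.42Q = 185.14 - 0.65Q → Q* = 51.8632.
The Pigouvian tax equals MEC at Q*: 10.92 + 0.23×51.8632 = 22.8485.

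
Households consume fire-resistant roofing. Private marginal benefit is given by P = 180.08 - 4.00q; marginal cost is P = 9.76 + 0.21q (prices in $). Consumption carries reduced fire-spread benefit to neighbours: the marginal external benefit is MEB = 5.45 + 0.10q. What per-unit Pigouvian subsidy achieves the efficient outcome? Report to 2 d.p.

subsidy = $9.73 per unit

Social marginal benefit = demand + MEB = 185.53 - 3.90q.
Set SMB = MC: 185.53 - 3.90q = 9.76 + 0.21q → q* = 42.7664.
The Pigouvian subsidy equals MEB at q*: 5.45 + 0.10×42.7664 = 9.7266.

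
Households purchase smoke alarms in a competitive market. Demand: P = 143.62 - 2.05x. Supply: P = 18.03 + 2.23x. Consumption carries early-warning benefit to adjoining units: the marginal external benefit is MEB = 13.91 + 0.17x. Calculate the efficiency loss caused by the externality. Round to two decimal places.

Market equilibrium (private): 18.03 + 2.23x = 143.62 - 2.05x → x_m = 29.3435.
Social marginal benefit = demand + MEB = 157.53 - 1.88x.
Set SMB = MC: 157.53 - 1.88x = 18.03 + 2.23x → x* = 33.9416.
The loss is the area between SMB and MC from x* to x_m; with linear curves that's a triangle of height MEB(x_m).
DWL = ½ × 4.5981 × 18.8984 = 43.4484.

DWL = 43.45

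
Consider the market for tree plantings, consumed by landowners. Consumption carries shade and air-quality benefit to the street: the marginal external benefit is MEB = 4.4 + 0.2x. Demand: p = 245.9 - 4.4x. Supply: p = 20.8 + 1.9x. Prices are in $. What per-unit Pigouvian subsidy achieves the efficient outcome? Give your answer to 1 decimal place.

Social marginal benefit = demand + MEB = 250.3 - 4.2x.
Set SMB = MC: 250.3 - 4.2x = 20.8 + 1.9x → x* = 37.6230.
The Pigouvian subsidy equals MEB at x*: 4.4 + 0.2×37.6230 = 11.9246.

subsidy = $11.9 per unit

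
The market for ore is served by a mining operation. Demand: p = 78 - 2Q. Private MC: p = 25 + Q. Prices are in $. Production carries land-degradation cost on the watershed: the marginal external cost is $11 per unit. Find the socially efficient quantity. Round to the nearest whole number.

Q* = 14

Social marginal cost = private MC + MEC = 36 + Q.
Set SMC = demand: 36 + Q = 78 - 2Q → Q* = 14.0000.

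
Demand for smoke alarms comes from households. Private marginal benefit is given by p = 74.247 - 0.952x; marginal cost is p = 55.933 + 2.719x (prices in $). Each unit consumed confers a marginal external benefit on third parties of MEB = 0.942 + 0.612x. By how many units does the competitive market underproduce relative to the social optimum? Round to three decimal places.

Market equilibrium (private): 55.933 + 2.719x = 74.247 - 0.952x → x_m = 4.9888.
Social marginal benefit = demand + MEB = 75.189 - 0.340x.
Set SMB = MC: 75.189 - 0.340x = 55.933 + 2.719x → x* = 6.2949.
Gap = |4.9888 − 6.2949| = 1.3061.

1.306 units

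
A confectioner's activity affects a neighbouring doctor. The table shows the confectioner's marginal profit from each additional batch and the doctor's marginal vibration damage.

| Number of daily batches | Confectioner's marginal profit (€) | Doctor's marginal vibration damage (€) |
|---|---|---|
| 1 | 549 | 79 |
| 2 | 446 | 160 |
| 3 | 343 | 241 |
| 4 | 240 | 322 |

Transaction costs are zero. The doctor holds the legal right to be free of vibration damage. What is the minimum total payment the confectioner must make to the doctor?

Efficient level: marginal profit ≥ marginal vibration damage through level 3, so k* = 3.
With the doctor holding the right, the confectioner must at least compensate total damage at k*: 79 + 160 + 241 = 480.

€480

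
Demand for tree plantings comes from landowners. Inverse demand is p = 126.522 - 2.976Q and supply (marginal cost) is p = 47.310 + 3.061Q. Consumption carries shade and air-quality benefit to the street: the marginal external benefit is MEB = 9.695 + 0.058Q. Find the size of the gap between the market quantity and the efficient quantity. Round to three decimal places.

Market equilibrium (private): 47.310 + 3.061Q = 126.522 - 2.976Q → Q_m = 13.1211.
Social marginal benefit = demand + MEB = 136.217 - 2.918Q.
Set SMB = MC: 136.217 - 2.918Q = 47.310 + 3.061Q → Q* = 14.8699.
Gap = |13.1211 − 14.8699| = 1.7488.

1.749 units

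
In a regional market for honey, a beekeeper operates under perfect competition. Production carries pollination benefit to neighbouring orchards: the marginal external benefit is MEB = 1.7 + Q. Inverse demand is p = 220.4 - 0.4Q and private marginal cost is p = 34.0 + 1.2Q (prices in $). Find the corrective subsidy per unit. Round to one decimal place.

Social marginal cost = private MC − MEB = 32.3 + 0.2Q.
Set SMC = demand: 32.3 + 0.2Q = 220.4 - 0.4Q → Q* = 313.5000.
The Pigouvian subsidy equals MEB at Q*: 1.7 + 1.0×313.5000 = 315.2000.

subsidy = $315.2 per unit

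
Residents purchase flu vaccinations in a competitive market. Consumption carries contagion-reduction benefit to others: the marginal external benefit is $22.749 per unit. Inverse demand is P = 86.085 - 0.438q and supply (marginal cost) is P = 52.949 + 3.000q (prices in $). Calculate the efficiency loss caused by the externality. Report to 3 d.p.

Market equilibrium (private): 52.949 + 3.000q = 86.085 - 0.438q → q_m = 9.6382.
Social marginal benefit = demand + MEB = 108.834 - 0.438q.
Set SMB = MC: 108.834 - 0.438q = 52.949 + 3.000q → q* = 16.2551.
The loss is the area between SMB and MC from q* to q_m; with linear curves that's a triangle of height MEB(q_m).
DWL = ½ × 6.6169 × 22.7490 = 75.2639.

DWL = $75.264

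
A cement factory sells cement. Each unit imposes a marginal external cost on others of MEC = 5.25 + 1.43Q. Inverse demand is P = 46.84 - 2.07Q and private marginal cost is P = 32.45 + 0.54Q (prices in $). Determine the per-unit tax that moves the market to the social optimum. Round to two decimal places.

Social marginal cost = private MC + MEC = 37.70 + 1.97Q.
Set SMC = demand: 37.70 + 1.97Q = 46.84 - 2.07Q → Q* = 2.2624.
The Pigouvian tax equals MEC at Q*: 5.25 + 1.43×2.2624 = 8.4852.

tax = $8.49 per unit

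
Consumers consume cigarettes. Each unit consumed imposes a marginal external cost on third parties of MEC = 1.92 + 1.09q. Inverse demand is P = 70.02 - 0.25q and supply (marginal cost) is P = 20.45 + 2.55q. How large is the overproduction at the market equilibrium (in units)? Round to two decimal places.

Market equilibrium (private): 20.45 + 2.55q = 70.02 - 0.25q → q_m = 17.7036.
Social marginal benefit = demand − MEC = 68.10 - 1.34q.
Set SMB = MC: 68.10 - 1.34q = 20.45 + 2.55q → q* = 12.2494.
Gap = |17.7036 − 12.2494| = 5.4542.

5.45 units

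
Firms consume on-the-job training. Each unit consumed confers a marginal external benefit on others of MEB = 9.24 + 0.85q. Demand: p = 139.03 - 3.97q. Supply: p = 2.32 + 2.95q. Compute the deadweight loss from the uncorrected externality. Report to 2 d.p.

DWL = 55.82

Market equilibrium (private): 2.32 + 2.95q = 139.03 - 3.97q → q_m = 19.7558.
Social marginal benefit = demand + MEB = 148.27 - 3.12q.
Set SMB = MC: 148.27 - 3.12q = 2.32 + 2.95q → q* = 24.0445.
The welfare-loss triangle has base |q_m − q*| and height MEB(q_m) (the vertical gap between SMB and MC is zero at q* and MEB at q_m).
DWL = ½ × 4.2887 × 26.0324 = 55.8226.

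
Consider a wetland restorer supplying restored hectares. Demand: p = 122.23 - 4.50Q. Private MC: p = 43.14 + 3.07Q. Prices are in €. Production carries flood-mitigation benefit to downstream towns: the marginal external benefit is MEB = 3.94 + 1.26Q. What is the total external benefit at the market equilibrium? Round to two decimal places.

Market equilibrium (private): 43.14 + 3.07Q = 122.23 - 4.50Q → Q_m = 10.4478.
Total external benefit = ∫₀^{Q_m} (3.94 + 1.26Q) dQ = 3.94×10.4478 + ½×1.26×10.4478² = 109.9329.

€109.93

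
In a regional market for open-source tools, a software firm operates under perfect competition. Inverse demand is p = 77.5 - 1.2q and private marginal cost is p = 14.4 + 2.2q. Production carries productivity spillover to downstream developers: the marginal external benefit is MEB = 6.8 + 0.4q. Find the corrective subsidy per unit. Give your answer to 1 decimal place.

subsidy = 16.1 per unit

Social marginal cost = private MC − MEB = 7.6 + 1.8q.
Set SMC = demand: 7.6 + 1.8q = 77.5 - 1.2q → q* = 23.3000.
The Pigouvian subsidy equals MEB at q*: 6.8 + 0.4×23.3000 = 16.1200.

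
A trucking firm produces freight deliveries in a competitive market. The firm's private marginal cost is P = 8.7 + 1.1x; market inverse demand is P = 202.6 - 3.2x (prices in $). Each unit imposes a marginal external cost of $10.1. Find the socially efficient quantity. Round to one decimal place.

Social marginal cost = private MC + MEC = 18.8 + 1.1x.
Set SMC = demand: 18.8 + 1.1x = 202.6 - 3.2x → x* = 42.7442.

x* = 42.7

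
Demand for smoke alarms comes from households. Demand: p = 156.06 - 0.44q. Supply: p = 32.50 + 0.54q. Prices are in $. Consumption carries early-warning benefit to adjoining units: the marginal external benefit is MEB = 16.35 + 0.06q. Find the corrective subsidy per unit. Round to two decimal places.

Social marginal benefit = demand + MEB = 172.41 - 0.38q.
Set SMB = MC: 172.41 - 0.38q = 32.50 + 0.54q → q* = 152.0761.
The Pigouvian subsidy equals MEB at q*: 16.35 + 0.06×152.0761 = 25.4746.

subsidy = $25.47 per unit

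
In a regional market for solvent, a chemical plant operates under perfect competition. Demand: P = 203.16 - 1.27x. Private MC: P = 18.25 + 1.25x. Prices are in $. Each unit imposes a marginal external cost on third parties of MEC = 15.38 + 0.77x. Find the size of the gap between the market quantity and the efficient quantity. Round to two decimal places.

Market equilibrium (private): 18.25 + 1.25x = 203.16 - 1.27x → x_m = 73.3770.
Social marginal cost = private MC + MEC = 33.63 + 2.02x.
Set SMC = demand: 33.63 + 2.02x = 203.16 - 1.27x → x* = 51.5289.
Gap = |73.3770 − 51.5289| = 21.8481.

21.85 units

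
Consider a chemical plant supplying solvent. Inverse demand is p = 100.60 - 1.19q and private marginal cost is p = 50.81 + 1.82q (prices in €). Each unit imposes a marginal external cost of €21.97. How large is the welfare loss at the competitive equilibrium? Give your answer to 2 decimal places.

Market equilibrium (private): 50.81 + 1.82q = 100.60 - 1.19q → q_m = 16.5415.
Social marginal cost = private MC + MEC = 72.78 + 1.82q.
Set SMC = demand: 72.78 + 1.82q = 100.60 - 1.19q → q* = 9.2425.
The loss is the area between SMC and demand from q* to q_m; with linear curves that's a triangle of height MEC(q_m).
DWL = ½ × 7.2990 × 21.9700 = 80.1795.

DWL = €80.18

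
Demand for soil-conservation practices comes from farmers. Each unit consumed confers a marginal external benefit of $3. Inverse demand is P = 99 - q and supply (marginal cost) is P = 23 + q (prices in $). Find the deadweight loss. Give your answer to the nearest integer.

Market equilibrium (private): 23 + q = 99 - q → q_m = 38.0000.
Social marginal benefit = demand + MEB = 102 - q.
Set SMB = MC: 102 - q = 23 + q → q* = 39.5000.
Between q* and q_m the wedge SMB − MC runs linearly from 0 to MEB(q_m), so the loss is a triangle.
DWL = ½ × 1.5000 × 3.0000 = 2.2500.

DWL = $2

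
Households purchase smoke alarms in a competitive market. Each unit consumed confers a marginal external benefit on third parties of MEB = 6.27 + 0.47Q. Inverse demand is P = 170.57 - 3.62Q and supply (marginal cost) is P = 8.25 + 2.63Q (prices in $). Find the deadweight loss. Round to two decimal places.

Market equilibrium (private): 8.25 + 2.63Q = 170.57 - 3.62Q → Q_m = 25.9712.
Social marginal benefit = demand + MEB = 176.84 - 3.15Q.
Set SMB = MC: 176.84 - 3.15Q = 8.25 + 2.63Q → Q* = 29.1678.
The loss is the area between SMB and MC from Q* to Q_m; with linear curves that's a triangle of height MEB(Q_m).
DWL = ½ × 3.1966 × 18.4765 = 29.5310.

DWL = $29.53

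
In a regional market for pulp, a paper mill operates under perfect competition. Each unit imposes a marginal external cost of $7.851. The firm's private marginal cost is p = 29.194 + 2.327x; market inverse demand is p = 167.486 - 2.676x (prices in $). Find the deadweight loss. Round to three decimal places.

Market equilibrium (private): 29.194 + 2.327x = 167.486 - 2.676x → x_m = 27.6418.
Social marginal cost = private MC + MEC = 37.045 + 2.327x.
Set SMC = demand: 37.045 + 2.327x = 167.486 - 2.676x → x* = 26.0726.
The welfare-loss triangle has base |x_m − x*| and height MEC(x_m) (the vertical gap between SMC and demand is zero at x* and MEC at x_m).
DWL = ½ × 1.5692 × 7.8510 = 6.1599.

DWL = $6.160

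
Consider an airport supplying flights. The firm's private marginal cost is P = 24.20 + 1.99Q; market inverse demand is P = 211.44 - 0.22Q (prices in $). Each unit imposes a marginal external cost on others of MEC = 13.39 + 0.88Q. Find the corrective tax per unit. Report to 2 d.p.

Social marginal cost = private MC + MEC = 37.59 + 2.87Q.
Set SMC = demand: 37.59 + 2.87Q = 211.44 - 0.22Q → Q* = 56.2621.
The Pigouvian tax equals MEC at Q*: 13.39 + 0.88×56.2621 = 62.9006.

tax = $62.90 per unit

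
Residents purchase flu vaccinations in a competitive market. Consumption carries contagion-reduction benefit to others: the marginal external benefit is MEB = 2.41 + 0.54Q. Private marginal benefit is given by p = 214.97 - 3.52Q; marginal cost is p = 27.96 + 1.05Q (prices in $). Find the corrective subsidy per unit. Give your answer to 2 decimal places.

subsidy = $27.79 per unit

Social marginal benefit = demand + MEB = 217.38 - 2.98Q.
Set SMB = MC: 217.38 - 2.98Q = 27.96 + 1.05Q → Q* = 47.0025.
The Pigouvian subsidy equals MEB at Q*: 2.41 + 0.54×47.0025 = 27.7914.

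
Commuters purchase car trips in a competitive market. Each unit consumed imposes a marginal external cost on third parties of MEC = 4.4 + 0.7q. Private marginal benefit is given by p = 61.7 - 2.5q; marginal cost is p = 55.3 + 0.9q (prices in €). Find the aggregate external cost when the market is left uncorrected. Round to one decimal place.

€9.5

Market equilibrium (private): 55.3 + 0.9q = 61.7 - 2.5q → q_m = 1.8824.
Total external cost = ∫₀^{q_m} (4.4 + 0.7q) dq = 4.4×1.8824 + ½×0.7×1.8824² = 9.5228.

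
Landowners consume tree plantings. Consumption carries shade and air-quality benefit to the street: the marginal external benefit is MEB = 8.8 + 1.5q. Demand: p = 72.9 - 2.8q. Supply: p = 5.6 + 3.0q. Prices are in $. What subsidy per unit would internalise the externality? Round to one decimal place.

subsidy = $35.3 per unit

Social marginal benefit = demand + MEB = 81.7 - 1.3q.
Set SMB = MC: 81.7 - 1.3q = 5.6 + 3.0q → q* = 17.6977.
The Pigouvian subsidy equals MEB at q*: 8.8 + 1.5×17.6977 = 35.3466.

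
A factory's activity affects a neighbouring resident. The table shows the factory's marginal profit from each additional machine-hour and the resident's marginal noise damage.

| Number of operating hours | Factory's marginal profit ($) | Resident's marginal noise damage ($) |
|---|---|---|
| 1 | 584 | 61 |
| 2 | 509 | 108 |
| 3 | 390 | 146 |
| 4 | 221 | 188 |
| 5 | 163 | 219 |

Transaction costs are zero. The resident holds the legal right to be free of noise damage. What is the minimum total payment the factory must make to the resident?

$503

Efficient level: marginal profit ≥ marginal noise damage through level 4, so k* = 4.
With the resident holding the right, the factory must at least compensate total damage at k*: 61 + 108 + 146 + 188 = 503.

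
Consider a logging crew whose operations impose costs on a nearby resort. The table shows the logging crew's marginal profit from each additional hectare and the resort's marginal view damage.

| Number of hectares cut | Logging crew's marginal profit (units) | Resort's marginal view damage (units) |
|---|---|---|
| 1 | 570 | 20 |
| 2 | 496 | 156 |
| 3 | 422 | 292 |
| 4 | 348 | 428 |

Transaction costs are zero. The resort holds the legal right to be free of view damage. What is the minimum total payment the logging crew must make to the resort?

Efficient level: marginal profit ≥ marginal view damage through level 3, so k* = 3.
With the resort holding the right, the logging crew must at least compensate total damage at k*: 20 + 156 + 292 = 468.

468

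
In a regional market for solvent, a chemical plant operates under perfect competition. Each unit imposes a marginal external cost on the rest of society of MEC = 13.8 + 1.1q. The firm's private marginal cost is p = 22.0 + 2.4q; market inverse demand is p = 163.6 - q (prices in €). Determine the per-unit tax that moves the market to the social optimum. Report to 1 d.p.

tax = €45.0 per unit

Social marginal cost = private MC + MEC = 35.8 + 3.5q.
Set SMC = demand: 35.8 + 3.5q = 163.6 - q → q* = 28.4000.
The Pigouvian tax equals MEC at q*: 13.8 + 1.1×28.4000 = 45.0400.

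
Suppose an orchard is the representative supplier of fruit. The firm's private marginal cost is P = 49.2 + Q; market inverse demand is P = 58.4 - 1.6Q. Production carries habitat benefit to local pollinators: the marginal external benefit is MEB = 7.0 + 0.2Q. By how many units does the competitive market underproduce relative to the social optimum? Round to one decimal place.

3.2 units

Market equilibrium (private): 49.2 + Q = 58.4 - 1.6Q → Q_m = 3.5385.
Social marginal cost = private MC − MEB = 42.2 + 0.8Q.
Set SMC = demand: 42.2 + 0.8Q = 58.4 - 1.6Q → Q* = 6.7500.
Gap = |3.5385 − 6.7500| = 3.2115.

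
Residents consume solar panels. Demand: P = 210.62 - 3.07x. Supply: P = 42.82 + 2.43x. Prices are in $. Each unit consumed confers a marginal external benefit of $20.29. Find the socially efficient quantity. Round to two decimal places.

x* = 34.20

Social marginal benefit = demand + MEB = 230.91 - 3.07x.
Set SMB = MC: 230.91 - 3.07x = 42.82 + 2.43x → x* = 34.1982.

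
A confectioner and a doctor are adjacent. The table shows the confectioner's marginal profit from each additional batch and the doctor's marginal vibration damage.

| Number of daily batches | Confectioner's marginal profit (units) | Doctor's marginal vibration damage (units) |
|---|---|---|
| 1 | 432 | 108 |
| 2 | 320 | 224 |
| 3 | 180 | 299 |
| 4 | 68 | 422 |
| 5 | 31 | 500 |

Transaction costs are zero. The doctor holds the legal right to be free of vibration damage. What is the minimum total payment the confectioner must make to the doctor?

332

Efficient level: marginal profit ≥ marginal vibration damage through level 2, so k* = 2.
With the doctor holding the right, the confectioner must at least compensate total damage at k*: 108 + 224 = 332.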